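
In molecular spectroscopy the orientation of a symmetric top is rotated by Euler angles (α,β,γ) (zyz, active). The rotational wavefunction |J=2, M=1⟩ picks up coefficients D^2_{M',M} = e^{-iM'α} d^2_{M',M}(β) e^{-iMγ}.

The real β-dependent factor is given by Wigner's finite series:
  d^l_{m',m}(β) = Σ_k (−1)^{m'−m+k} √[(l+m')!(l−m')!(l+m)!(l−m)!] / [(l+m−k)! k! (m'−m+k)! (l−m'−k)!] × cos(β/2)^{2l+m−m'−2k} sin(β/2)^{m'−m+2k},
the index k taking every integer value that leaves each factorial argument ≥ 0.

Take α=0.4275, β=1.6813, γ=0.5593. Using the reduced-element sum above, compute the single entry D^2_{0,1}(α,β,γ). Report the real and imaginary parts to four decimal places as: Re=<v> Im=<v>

Re=-0.1138 Im=0.0712

D^2_{0,1}(0.4275,1.6813,0.5593) = e^{-i·0·0.4275}·d^2_{0,1}(1.6813)·e^{-i·1·0.5593}. Compute d first:
With c≡cos(β/2)=0.666979 and s≡sin(β/2)=0.745077, N=[2·2·6·1]^{1/2}=4.898979
Admissible k: 1..2 (factorial args all ≥0)
  k=1: (−1)^0·4.8990/(2)·0.6670^3·0.7451^1 = +0.541518
  k=2: (−1)^1·4.8990/(2)·0.6670^1·0.7451^3 = -0.675757
d^2_{0,1}(1.6813) = +0.541518 -0.675757 = -0.134240
Phases: e^{-i·(0)·0.4275}=+1.000000+0.000000i, e^{-i·(1)·0.5593}=+0.847627-0.530593i ⇒ D=-0.113785+0.071227i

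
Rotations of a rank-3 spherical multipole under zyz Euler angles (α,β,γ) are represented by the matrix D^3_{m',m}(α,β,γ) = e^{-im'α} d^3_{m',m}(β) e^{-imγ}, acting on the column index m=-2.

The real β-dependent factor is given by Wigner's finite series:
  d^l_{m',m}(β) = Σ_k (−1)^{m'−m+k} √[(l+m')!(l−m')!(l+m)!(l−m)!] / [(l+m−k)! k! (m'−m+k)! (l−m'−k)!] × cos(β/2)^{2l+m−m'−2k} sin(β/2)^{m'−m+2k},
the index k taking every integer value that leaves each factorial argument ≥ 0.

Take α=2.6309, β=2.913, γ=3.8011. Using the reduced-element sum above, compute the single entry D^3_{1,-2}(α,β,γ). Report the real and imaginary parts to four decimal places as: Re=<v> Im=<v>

Re=0.0870 Im=-0.3285

First d^3_{1,-2}(β=2.913), then the phase factors e^{-i(1)α} and e^{-i(-2)γ}:
c=cos(2.913/2)=0.114048, s=sin(2.913/2)=0.993475; N=√[24·2·1·120]=75.894664
k: max(0,(-2)−(1))=0 … min(3+(-2),3−(1))=1
  k=0: (−1)^3·75.8947/(12)·0.1140^3·0.9935^3 = -0.009199
  k=1: (−1)^4·75.8947/(24)·0.1140^1·0.9935^5 = +0.349037
d^3_{1,-2}(2.913) = -0.009199 +0.349037 = +0.339838
Phases: e^{-i·(1)·2.6309}=-0.872406-0.488782i, e^{-i·(-2)·3.8011}=+0.249130+0.968470i ⇒ D=+0.087008-0.328511i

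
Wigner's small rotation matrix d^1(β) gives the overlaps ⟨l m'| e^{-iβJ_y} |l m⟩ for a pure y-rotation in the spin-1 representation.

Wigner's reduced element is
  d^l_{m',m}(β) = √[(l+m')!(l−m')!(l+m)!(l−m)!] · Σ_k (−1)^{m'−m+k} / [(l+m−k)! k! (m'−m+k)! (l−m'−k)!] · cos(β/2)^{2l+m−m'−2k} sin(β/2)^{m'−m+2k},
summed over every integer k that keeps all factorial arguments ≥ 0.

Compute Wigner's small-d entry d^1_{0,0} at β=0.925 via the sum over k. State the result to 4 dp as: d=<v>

d=0.6018

d^1_{0,0}(β=0.925) via Wigner's sum:
Half-angle: c=0.894940, s=0.446187. N=√(1·1·1·1)=1.000000
The bounds max(0,m−m')=0 and min(l+m,l−m')=1 give 2 terms
  k=0: (−1)^0·1.0000/(1)·0.8949^2·0.4462^0 = +0.800917
  k=1: (−1)^1·1.0000/(1)·0.8949^0·0.4462^2 = -0.199083
d^1_{0,0}(0.925) = +0.800917 -0.199083 = +0.601835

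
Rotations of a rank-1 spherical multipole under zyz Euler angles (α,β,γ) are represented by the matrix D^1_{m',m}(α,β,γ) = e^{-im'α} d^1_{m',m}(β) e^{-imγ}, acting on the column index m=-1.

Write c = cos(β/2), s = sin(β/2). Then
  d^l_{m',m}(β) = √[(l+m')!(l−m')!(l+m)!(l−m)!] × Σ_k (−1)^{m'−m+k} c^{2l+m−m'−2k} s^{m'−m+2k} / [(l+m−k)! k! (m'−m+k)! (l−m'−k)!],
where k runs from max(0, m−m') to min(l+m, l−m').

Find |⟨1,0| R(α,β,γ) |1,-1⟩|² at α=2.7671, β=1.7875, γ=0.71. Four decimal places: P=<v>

First d^1_{0,-1}(β=1.7875), then the phase factors e^{-i(0)α} and e^{-i(-1)γ}:
c=cos(1.7875/2)=0.626494, s=sin(1.7875/2)=0.779427; N=√[1·1·1·2]=1.414214
k∈{0} keeps every argument non-negative
  k=0: (−1)^1·1.4142/(1)·0.6265^1·0.7794^1 = -0.690569
d^1_{0,-1}(1.7875) = -0.690569
|D^1_{0,-1}|² = |d^1_{0,-1}(β)|² = (-0.690569)² = 0.476885 (the z-rotation phases have unit modulus)

P=0.4769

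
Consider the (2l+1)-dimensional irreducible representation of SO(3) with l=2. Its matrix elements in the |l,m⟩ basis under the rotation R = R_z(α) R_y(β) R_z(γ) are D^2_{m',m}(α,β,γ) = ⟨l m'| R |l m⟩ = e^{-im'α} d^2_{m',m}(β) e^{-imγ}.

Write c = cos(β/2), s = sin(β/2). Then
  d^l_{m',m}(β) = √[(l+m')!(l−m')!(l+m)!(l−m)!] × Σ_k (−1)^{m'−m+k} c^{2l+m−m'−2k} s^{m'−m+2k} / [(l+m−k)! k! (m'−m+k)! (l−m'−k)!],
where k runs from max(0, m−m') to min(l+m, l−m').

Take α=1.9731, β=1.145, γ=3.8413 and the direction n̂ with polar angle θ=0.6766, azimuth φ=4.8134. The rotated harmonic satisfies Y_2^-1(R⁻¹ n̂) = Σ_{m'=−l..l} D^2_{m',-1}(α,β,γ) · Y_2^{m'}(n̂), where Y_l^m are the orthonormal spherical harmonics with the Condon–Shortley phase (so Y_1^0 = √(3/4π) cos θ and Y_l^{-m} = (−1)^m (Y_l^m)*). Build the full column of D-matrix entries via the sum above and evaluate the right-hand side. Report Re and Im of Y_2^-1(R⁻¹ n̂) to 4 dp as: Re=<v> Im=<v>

Re=-0.1053 Im=-0.1304

Need the full column D^2_{m',-1} for m'=−2..2 at α=1.9731, β=1.145, γ=3.8413.
cos(β/2)=0.840549, sin(β/2)=0.541735
d^2_{-2,-1}: single k=1 term ⇒ +0.643438;  D = +0.042745+0.642016i
d^2_{-1,-1}: k∈[0..1] ⇒ +0.499175 -0.622045 = -0.122870;  D = -0.109614+0.055513i
d^2_{0,-1}: k∈[0..1] ⇒ -0.788047 +0.327341 = -0.460707;  D = +0.352455+0.296692i
d^2_{1,-1}: k∈[0..1] ⇒ +0.622045 -0.086129 = +0.535916;  D = -0.157044+0.512390i
d^2_{2,-1}: single k=0 term ⇒ -0.267272;  D = -0.265803+0.027985i
Y_2^{m'}(θ=0.6766,φ=4.8134) and Σ D·Y over m':
  (+0.0427+0.6420i)·(-0.1484+0.0304i)  (-0.1096+0.0555i)·(+0.0380+0.3752i)  (+0.3525+0.2967i)·(+0.2598+0.0000i)  (-0.1570+0.5124i)·(-0.0380+0.3752i)  (-0.2658+0.0280i)·(-0.1484-0.0304i)
Y_2^-1(R⁻¹ n̂) = -0.105285-0.130376i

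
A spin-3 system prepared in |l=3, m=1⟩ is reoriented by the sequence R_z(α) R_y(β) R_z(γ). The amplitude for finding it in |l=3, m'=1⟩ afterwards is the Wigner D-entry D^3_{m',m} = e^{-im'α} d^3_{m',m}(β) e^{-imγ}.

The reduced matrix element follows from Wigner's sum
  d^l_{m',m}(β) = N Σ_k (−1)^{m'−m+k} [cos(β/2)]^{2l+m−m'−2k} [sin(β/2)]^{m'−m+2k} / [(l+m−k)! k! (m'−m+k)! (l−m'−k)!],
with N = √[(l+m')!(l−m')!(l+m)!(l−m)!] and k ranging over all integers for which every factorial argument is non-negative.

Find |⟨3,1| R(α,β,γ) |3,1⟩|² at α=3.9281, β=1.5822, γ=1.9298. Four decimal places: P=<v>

P=0.0119

First d^3_{1,1}(β=1.5822), then the phase factors e^{-i(1)α} and e^{-i(1)γ}:
Half-angle: c=0.703064, s=0.711127. N=√(24·2·24·2)=48.000000
Admissible k: 0..2 (factorial args all ≥0)
  k=0: (−1)^0·48.0000/(48)·0.7031^6·0.7111^0 = +0.120772
  k=1: (−1)^1·48.0000/(6)·0.7031^4·0.7111^2 = -0.988468
  k=2: (−1)^2·48.0000/(8)·0.7031^2·0.7111^4 = +0.758454
d^3_{1,1}(1.5822) = +0.120772 -0.988468 +0.758454 = -0.109242
|D^3_{1,1}|² = |d^3_{1,1}(β)|² = (-0.109242)² = 0.011934 (the z-rotation phases have unit modulus)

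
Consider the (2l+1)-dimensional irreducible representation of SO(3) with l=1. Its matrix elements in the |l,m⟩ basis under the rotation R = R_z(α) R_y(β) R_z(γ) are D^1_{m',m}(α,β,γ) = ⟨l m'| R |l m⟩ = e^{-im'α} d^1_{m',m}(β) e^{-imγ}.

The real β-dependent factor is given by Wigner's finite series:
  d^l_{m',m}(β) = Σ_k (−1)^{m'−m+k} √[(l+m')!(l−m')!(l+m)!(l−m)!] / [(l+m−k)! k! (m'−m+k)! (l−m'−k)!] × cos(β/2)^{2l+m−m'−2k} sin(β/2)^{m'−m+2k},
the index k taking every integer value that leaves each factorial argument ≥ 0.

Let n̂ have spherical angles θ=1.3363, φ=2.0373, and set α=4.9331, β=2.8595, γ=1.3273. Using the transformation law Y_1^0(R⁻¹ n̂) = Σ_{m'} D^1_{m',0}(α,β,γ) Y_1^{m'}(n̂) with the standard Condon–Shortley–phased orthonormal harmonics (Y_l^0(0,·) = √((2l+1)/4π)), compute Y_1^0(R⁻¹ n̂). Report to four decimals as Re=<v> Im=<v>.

Re=-0.2374 Im=0.0000

Need the full column D^1_{m',0} for m'=−1..1 at α=4.9331, β=2.8595, γ=1.3273.
cos(β/2)=0.140579, sin(β/2)=0.990069
d^1_{-1,0}: single k=1 term ⇒ +0.196835;  D = +0.043092-0.192060i
d^1_{0,0}: k∈[0..1] ⇒ +0.019762 -0.980238 = -0.960475;  D = -0.960475+0.000000i
d^1_{1,0}: single k=0 term ⇒ -0.196835;  D = -0.043092-0.192060i
Y_1^{m'}(θ=1.3363,φ=2.0373) and Σ D·Y over m':
  (+0.0431-0.1921i)·(-0.1511-0.3001i)  (-0.9605+0.0000i)·(+0.1135+0.0000i)  (-0.0431-0.1921i)·(+0.1511-0.3001i)
Y_1^0(R⁻¹ n̂) = -0.237353+0.000000i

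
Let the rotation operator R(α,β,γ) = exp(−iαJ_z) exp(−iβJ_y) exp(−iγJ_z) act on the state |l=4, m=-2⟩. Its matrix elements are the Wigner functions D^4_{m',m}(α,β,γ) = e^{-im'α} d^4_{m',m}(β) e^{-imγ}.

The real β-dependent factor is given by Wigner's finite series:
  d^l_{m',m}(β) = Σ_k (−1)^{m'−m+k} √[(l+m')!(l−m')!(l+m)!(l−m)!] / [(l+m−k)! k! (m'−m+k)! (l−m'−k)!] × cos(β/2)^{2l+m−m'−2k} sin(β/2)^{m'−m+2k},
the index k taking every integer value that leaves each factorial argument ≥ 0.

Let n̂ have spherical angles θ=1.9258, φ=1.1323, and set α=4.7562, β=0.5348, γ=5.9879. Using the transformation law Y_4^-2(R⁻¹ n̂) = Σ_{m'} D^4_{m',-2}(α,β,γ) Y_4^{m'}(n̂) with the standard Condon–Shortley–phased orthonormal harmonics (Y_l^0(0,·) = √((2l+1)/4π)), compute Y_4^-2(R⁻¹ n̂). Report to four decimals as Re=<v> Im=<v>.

Need the full column D^4_{m',-2} for m'=−4..4 at α=4.7562, β=0.5348, γ=5.9879.
cos(β/2)=0.964461, sin(β/2)=0.264225
d^4_{-4,-2}: single k=2 term ⇒ +0.297327;  D = +0.272050-0.119968i
d^4_{-3,-2}: k∈[1..2] ⇒ +0.767416 -0.172794 = +0.594621;  D = +0.263521+0.533039i
d^4_{-2,-2}: k∈[0..2] ⇒ +0.748648 -0.674274 +0.063259 = +0.137633;  D = -0.120590+0.066341i
d^4_{-1,-2}: k∈[0..2] ⇒ -0.870167 +0.326550 -0.016339 = -0.559956;  D = +0.291134+0.478322i
d^4_{0,-2}: k∈[0..2] ⇒ +0.533061 -0.106690 +0.003003 = +0.429374;  D = +0.356648-0.239090i
d^4_{1,-2}: k∈[0..2] ⇒ -0.217700 +0.024509 -0.000368 = -0.193559;  D = -0.114719-0.155900i
d^4_{2,-2}: k∈[0..2] ⇒ +0.063259 -0.003798 +0.000024 = +0.059485;  D = -0.046321+0.037320i
d^4_{3,-2}: k∈[0..1] ⇒ -0.012969 +0.000324 = -0.012645;  D = +0.008357+0.009490i
d^4_{4,-2}: single k=0 term ⇒ +0.001675;  D = +0.001207-0.001161i
Y_4^{m'}(θ=1.9258,φ=1.1323) and Σ D·Y over m':
  (+0.2720-0.1200i)·(-0.0623+0.3363i)  (+0.2635+0.5330i)·(+0.3470-0.0906i)  (-0.1206+0.0663i)·(+0.0290+0.0349i)  (+0.2911+0.4783i)·(+0.1410-0.3007i)  (+0.3566-0.2391i)·(-0.0120+0.0000i)  (-0.1147-0.1559i)·(-0.1410-0.3007i)  (-0.0463+0.0373i)·(+0.0290-0.0349i)  (+0.0084+0.0095i)·(-0.3470-0.0906i)  (+0.0012-0.0012i)·(-0.0623-0.3363i)
Y_4^-2(R⁻¹ n̂) = +0.304678+0.295385i

Re=0.3047 Im=0.2954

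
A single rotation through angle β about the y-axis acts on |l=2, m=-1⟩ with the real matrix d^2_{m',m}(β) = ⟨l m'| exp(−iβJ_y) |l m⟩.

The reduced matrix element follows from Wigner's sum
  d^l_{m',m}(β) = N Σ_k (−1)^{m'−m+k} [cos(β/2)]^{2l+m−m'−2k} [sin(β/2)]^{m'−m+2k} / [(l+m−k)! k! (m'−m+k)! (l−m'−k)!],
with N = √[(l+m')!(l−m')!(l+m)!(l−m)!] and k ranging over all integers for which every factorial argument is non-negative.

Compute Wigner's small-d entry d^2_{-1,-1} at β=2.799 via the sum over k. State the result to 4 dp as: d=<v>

d^2_{-1,-1}(β=2.799) via Wigner's sum:
c=cos(2.799/2)=0.170460, s=sin(2.799/2)=0.985365; N=√[1·6·1·6]=6.000000
k: max(0,(-1)−(-1))=0 … min(2+(-1),2−(-1))=1
  k=0: (−1)^0·6.0000/(6)·0.1705^4·0.9854^0 = +0.000844
  k=1: (−1)^1·6.0000/(2)·0.1705^2·0.9854^2 = -0.084637
d^2_{-1,-1}(2.799) = +0.000844 -0.084637 = -0.083793

d=-0.0838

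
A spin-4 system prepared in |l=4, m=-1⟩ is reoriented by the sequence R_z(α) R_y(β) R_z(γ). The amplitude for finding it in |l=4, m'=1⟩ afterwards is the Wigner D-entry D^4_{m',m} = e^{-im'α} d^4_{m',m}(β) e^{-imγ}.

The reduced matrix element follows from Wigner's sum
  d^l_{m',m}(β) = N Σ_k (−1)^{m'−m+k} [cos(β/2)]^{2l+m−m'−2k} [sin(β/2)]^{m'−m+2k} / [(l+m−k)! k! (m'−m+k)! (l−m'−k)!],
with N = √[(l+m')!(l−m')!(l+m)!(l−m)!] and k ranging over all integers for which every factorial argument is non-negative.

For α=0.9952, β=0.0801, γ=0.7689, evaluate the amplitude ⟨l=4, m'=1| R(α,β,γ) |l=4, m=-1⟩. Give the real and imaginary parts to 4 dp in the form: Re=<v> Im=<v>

Split into d^4_{1,-1}(β=0.0801) × two z-phases.
c=cos(0.0801/2)=0.999198, s=sin(0.0801/2)=0.040039; N=√[120·6·6·120]=720.000000
Admissible k: 0..3 (factorial args all ≥0)
  k=0: (−1)^2·720.0000/(72)·0.9992^6·0.0400^2 = +0.015954
  k=1: (−1)^3·720.0000/(24)·0.9992^4·0.0400^4 = -0.000077
  k=2: (−1)^4·720.0000/(48)·0.9992^2·0.0400^6 = +0.000000
  k=3: (−1)^5·720.0000/(720)·0.9992^0·0.0400^8 = -0.000000
d^4_{1,-1}(0.0801) = +0.015954 -0.000077 +0.000000 -0.000000 = +0.015878
Phases: e^{-i·(1)·0.9952}=+0.544335-0.838868i, e^{-i·(-1)·0.7689}=+0.718676+0.695345i ⇒ D=+0.015473-0.003563i

Re=0.0155 Im=-0.0036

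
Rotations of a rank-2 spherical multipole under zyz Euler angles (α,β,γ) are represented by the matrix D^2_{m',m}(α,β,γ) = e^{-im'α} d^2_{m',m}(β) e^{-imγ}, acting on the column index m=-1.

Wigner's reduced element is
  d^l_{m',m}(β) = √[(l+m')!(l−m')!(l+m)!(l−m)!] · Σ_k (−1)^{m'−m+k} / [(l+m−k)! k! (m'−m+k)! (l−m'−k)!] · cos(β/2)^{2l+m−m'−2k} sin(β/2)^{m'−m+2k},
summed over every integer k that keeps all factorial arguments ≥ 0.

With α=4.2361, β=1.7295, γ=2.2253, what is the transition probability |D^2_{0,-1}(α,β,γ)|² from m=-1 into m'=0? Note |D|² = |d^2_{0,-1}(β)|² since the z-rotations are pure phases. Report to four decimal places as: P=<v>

Split into d^2_{0,-1}(β=1.7295) × two z-phases.
With c≡cos(β/2)=0.648830 and s≡sin(β/2)=0.760933, N=[2·2·1·6]^{1/2}=4.898979
Admissible k: 0..1 (factorial args all ≥0)
  k=0: (−1)^1·4.8990/(2)·0.6488^3·0.7609^1 = -0.509115
  k=1: (−1)^2·4.8990/(2)·0.6488^1·0.7609^3 = +0.700239
d^2_{0,-1}(1.7295) = -0.509115 +0.700239 = +0.191124
|D^2_{0,-1}|² = |d^2_{0,-1}(β)|² = (+0.191124)² = 0.036528 (the z-rotation phases have unit modulus)

P=0.0365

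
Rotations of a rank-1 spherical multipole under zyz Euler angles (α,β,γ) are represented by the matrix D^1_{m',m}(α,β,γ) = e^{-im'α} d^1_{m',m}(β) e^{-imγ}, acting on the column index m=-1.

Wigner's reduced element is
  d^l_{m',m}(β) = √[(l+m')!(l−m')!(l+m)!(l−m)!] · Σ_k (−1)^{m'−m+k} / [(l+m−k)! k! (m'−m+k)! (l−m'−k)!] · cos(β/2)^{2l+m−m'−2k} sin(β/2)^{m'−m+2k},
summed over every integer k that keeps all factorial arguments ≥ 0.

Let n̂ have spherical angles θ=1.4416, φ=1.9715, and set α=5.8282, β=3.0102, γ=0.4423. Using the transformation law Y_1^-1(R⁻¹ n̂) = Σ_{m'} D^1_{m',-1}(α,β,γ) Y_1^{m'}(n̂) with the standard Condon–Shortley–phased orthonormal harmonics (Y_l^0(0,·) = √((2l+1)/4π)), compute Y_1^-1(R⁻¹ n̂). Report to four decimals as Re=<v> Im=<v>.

Need the full column D^1_{m',-1} for m'=−1..1 at α=5.8282, β=3.0102, γ=0.4423.
cos(β/2)=0.065649, sin(β/2)=0.997843
d^1_{-1,-1}: single k=0 term ⇒ +0.004310;  D = +0.004309-0.000055i
d^1_{0,-1}: single k=0 term ⇒ -0.092642;  D = -0.083727-0.039652i
d^1_{1,-1}: single k=0 term ⇒ +0.995690;  D = +0.621046+0.778268i
Y_1^{m'}(θ=1.4416,φ=1.9715) and Σ D·Y over m':
  (+0.0043-0.0001i)·(-0.1336-0.3155i)  (-0.0837-0.0397i)·(+0.0630+0.0000i)  (+0.6210+0.7783i)·(+0.1336-0.3155i)
Y_1^-1(R⁻¹ n̂) = +0.322658-0.095763i

Re=0.3227 Im=-0.0958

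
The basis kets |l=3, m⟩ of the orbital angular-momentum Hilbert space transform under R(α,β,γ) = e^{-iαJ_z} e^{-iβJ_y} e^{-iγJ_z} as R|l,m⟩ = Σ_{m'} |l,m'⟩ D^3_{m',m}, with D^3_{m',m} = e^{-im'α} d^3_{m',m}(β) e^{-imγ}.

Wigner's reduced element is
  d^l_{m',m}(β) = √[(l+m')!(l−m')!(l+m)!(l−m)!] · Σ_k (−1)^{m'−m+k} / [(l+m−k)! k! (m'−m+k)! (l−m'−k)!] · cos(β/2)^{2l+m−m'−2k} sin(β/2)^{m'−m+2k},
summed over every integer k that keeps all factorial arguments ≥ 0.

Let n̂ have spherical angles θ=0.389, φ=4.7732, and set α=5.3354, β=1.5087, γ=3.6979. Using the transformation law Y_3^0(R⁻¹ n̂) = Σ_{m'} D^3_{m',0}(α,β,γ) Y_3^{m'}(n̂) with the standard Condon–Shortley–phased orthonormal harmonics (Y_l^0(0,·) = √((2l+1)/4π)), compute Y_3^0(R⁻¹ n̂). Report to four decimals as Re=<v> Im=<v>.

Need the full column D^3_{m',0} for m'=−3..3 at α=5.3354, β=1.5087, γ=3.6979.
cos(β/2)=0.728717, sin(β/2)=0.684815
d^3_{-3,0}: single k=3 term ⇒ +0.555791;  D = -0.531256-0.163311i
d^3_{-2,0}: k∈[2..3] ⇒ +0.724340 -0.639693 = +0.084647;  D = -0.027010-0.080222i
d^3_{-1,0}: k∈[1..3] ⇒ +0.487481 -1.291541 +0.380204 = -0.423857;  D = -0.247313+0.344225i
d^3_{0,0}: k∈[0..3] ⇒ +0.149745 -1.190212 +1.051123 -0.103143 = -0.092487;  D = -0.092487+0.000000i
d^3_{1,0}: k∈[0..2] ⇒ -0.487481 +1.291541 -0.380204 = +0.423857;  D = +0.247313+0.344225i
d^3_{2,0}: k∈[0..1] ⇒ +0.724340 -0.639693 = +0.084647;  D = -0.027010+0.080222i
d^3_{3,0}: single k=0 term ⇒ -0.555791;  D = +0.531256-0.163311i
Y_3^{m'}(θ=0.389,φ=4.7732) and Σ D·Y over m':
  (-0.5313-0.1633i)·(-0.0041-0.0224i)  (-0.0270-0.0802i)·(-0.1350+0.0165i)  (-0.2473+0.3442i)·(+0.0244+0.4014i)  (-0.0925+0.0000i)·(+0.4423+0.0000i)  (+0.2473+0.3442i)·(-0.0244+0.4014i)  (-0.0270+0.0802i)·(-0.1350-0.0165i)  (+0.5313-0.1633i)·(+0.0041-0.0224i)
Y_3^0(R⁻¹ n̂) = -0.322306-0.000000i

Re=-0.3223 Im=0.0000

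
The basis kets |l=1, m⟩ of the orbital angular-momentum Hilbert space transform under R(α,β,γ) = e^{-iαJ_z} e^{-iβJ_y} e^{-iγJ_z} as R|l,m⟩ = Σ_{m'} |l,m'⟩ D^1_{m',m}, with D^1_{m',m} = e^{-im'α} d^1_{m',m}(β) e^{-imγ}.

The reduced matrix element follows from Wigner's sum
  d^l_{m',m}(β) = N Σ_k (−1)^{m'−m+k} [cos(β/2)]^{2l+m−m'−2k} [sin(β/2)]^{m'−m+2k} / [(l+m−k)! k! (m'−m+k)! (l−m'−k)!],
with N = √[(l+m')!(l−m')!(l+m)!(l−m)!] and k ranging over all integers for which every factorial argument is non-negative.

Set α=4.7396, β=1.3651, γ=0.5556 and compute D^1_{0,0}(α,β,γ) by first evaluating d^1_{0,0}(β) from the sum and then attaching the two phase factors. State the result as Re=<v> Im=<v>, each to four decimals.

Re=0.2042 Im=0.0000

First d^1_{0,0}(β=1.3651), then the phase factors e^{-i(0)α} and e^{-i(0)γ}:
With c≡cos(β/2)=0.775967 and s≡sin(β/2)=0.630774, N=[1·1·1·1]^{1/2}=1.000000
Admissible k: 0..1 (factorial args all ≥0)
  k=0: (−1)^0·1.0000/(1)·0.7760^2·0.6308^0 = +0.602124
  k=1: (−1)^1·1.0000/(1)·0.7760^0·0.6308^2 = -0.397876
d^1_{0,0}(1.3651) = +0.602124 -0.397876 = +0.204249
Attach z-rotation phases: D = e^{-i(0)(4.7396)}·(+0.204249)·e^{-i(0)(0.5556)} = +0.204249+0.000000i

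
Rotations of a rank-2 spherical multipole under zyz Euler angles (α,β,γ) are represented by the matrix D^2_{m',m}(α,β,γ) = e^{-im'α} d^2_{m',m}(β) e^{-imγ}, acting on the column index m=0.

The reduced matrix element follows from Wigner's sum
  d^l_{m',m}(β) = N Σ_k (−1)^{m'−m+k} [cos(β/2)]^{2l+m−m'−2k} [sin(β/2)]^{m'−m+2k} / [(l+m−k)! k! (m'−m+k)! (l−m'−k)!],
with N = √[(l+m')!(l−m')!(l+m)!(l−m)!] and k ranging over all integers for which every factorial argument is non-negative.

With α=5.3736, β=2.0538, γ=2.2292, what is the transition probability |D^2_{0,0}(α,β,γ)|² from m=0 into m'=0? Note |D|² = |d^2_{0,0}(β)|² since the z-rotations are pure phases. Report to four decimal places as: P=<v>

P=0.0311

First d^2_{0,0}(β=2.0538), then the phase factors e^{-i(0)α} and e^{-i(0)γ}:
c=cos(2.0538/2)=0.517474, s=sin(2.0538/2)=0.855699; N=√[2·2·2·2]=4.000000
k: max(0,(0)−(0))=0 … min(2+(0),2−(0))=2
  k=0: (−1)^0·4.0000/(4)·0.5175^4·0.8557^0 = +0.071706
  k=1: (−1)^1·4.0000/(1)·0.5175^2·0.8557^2 = -0.784294
  k=2: (−1)^2·4.0000/(4)·0.5175^0·0.8557^4 = +0.536147
d^2_{0,0}(2.0538) = +0.071706 -0.784294 +0.536147 = -0.176441
|D^2_{0,0}|² = |d^2_{0,0}(β)|² = (-0.176441)² = 0.031132 (the z-rotation phases have unit modulus)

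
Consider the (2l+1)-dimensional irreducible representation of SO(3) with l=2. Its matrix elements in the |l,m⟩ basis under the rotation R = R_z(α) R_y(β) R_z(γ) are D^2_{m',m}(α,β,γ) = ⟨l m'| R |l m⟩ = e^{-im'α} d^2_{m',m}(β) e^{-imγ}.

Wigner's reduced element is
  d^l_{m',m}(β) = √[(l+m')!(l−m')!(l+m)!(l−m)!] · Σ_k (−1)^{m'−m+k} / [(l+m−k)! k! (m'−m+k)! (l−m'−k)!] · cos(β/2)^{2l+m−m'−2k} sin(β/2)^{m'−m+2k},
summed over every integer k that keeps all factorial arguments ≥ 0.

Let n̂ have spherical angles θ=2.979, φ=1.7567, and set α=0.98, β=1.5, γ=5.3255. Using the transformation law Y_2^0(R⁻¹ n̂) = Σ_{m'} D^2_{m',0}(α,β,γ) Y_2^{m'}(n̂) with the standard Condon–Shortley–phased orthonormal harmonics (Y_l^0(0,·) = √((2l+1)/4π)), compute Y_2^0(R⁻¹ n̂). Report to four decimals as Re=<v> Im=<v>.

Need the full column D^2_{m',0} for m'=−2..2 at α=0.98, β=1.5, γ=5.3255.
cos(β/2)=0.731689, sin(β/2)=0.681639
d^2_{-2,0}: single k=2 term ⇒ +0.609308;  D = -0.231203+0.563739i
d^2_{-1,0}: k∈[1..2] ⇒ +0.654047 -0.567629 = +0.086418;  D = +0.048137+0.071770i
d^2_{0,0}: k∈[0..2] ⇒ +0.286620 -0.994996 +0.215882 = -0.492494;  D = -0.492494+0.000000i
d^2_{1,0}: k∈[0..1] ⇒ -0.654047 +0.567629 = -0.086418;  D = -0.048137+0.071770i
d^2_{2,0}: single k=0 term ⇒ +0.609308;  D = -0.231203-0.563739i
Y_2^{m'}(θ=2.979,φ=1.7567) and Σ D·Y over m':
  (-0.2312+0.5637i)·(-0.0094+0.0037i)  (+0.0481+0.0718i)·(+0.0228+0.1213i)  (-0.4925+0.0000i)·(+0.6060+0.0000i)  (-0.0481+0.0718i)·(-0.0228+0.1213i)  (-0.2312-0.5637i)·(-0.0094-0.0037i)
Y_2^0(R⁻¹ n̂) = -0.313445+0.000000i

Re=-0.3134 Im=0.0000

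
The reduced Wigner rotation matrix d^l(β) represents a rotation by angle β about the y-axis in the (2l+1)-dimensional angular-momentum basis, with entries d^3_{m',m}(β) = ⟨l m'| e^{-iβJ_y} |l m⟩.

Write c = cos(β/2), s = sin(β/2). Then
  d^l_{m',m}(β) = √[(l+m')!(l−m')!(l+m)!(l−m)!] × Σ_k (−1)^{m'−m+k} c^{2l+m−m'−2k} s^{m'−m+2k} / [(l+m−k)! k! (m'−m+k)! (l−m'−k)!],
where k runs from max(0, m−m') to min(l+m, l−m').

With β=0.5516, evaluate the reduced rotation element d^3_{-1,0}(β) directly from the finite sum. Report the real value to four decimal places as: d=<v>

d^3_{-1,0}(β=0.5516) via Wigner's sum:
c=cos(0.5516/2)=0.962208, s=sin(0.5516/2)=0.272317; N=√[2·24·6·6]=41.569219
k∈{1,2,3} keeps every argument non-negative
  k=1: (−1)^0·41.5692/(12)·0.9622^5·0.2723^1 = +0.778053
  k=2: (−1)^1·41.5692/(4)·0.9622^3·0.2723^3 = -0.186957
  k=3: (−1)^2·41.5692/(12)·0.9622^1·0.2723^5 = +0.004992
d^3_{-1,0}(0.5516) = +0.778053 -0.186957 +0.004992 = +0.596087

d=0.5961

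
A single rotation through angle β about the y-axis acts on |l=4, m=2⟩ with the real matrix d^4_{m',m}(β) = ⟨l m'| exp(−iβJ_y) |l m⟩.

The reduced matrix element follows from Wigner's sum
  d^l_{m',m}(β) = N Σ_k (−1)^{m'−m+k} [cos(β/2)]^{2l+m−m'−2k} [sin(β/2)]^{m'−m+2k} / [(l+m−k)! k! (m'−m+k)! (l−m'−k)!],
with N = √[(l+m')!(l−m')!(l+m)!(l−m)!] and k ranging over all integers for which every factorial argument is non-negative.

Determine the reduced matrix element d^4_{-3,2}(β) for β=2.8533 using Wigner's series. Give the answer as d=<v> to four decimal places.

d=-0.4681

d^4_{-3,2}(β=2.8533) via Wigner's sum:
c=cos(2.8533/2)=0.143648, s=sin(2.8533/2)=0.989629; N=√[1·5040·720·2]=2693.993318
The bounds max(0,m−m')=5 and min(l+m,l−m')=6 give 2 terms
  k=5: (−1)^0·2693.9933/(240)·0.1436^3·0.9896^5 = +0.031582
  k=6: (−1)^1·2693.9933/(720)·0.1436^1·0.9896^7 = -0.499654
d^4_{-3,2}(2.8533) = +0.031582 -0.499654 = -0.468072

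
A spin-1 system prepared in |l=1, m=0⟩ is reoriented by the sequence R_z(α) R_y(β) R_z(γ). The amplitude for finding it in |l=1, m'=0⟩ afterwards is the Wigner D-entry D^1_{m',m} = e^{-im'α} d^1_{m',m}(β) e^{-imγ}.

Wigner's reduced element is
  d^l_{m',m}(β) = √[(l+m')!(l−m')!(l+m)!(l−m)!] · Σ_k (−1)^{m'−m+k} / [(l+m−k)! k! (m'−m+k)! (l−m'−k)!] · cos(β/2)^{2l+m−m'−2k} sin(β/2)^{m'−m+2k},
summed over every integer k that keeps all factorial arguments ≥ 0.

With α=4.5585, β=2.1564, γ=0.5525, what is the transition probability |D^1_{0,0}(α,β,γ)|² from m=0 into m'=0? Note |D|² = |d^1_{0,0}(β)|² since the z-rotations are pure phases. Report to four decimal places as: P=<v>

D^1_{0,0}(4.5585,2.1564,0.5525) = e^{-i·0·4.5585}·d^1_{0,0}(2.1564)·e^{-i·0·0.5525}. Compute d first:
With c≡cos(β/2)=0.472915 and s≡sin(β/2)=0.881108, N=[1·1·1·1]^{1/2}=1.000000
Admissible k: 0..1 (factorial args all ≥0)
  k=0: (−1)^0·1.0000/(1)·0.4729^2·0.8811^0 = +0.223649
  k=1: (−1)^1·1.0000/(1)·0.4729^0·0.8811^2 = -0.776351
d^1_{0,0}(2.1564) = +0.223649 -0.776351 = -0.552703
|D^1_{0,0}|² = |d^1_{0,0}(β)|² = (-0.552703)² = 0.305480 (the z-rotation phases have unit modulus)

P=0.3055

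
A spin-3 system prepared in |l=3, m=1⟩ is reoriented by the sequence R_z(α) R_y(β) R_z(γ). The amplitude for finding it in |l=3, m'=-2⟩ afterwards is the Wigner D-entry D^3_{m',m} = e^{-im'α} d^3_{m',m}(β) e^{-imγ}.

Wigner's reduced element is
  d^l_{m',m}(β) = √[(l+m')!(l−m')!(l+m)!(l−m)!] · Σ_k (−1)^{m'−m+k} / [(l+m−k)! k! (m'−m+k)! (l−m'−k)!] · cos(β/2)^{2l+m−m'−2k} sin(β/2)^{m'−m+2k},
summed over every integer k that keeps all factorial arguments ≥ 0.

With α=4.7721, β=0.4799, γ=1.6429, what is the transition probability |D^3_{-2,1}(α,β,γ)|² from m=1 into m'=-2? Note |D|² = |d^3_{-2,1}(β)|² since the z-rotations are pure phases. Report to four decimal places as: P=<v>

D^3_{-2,1}(4.7721,0.4799,1.6429) = e^{-i·-2·4.7721}·d^3_{-2,1}(0.4799)·e^{-i·1·1.6429}. Compute d first:
With c≡cos(β/2)=0.971350 and s≡sin(β/2)=0.237654, N=[1·120·24·2]^{1/2}=75.894664
k: max(0,(1)−(-2))=3 … min(3+(1),3−(-2))=4
  k=3: (−1)^0·75.8947/(12)·0.9713^3·0.2377^3 = +0.077802
  k=4: (−1)^1·75.8947/(24)·0.9713^1·0.2377^5 = -0.002329
d^3_{-2,1}(0.4799) = +0.077802 -0.002329 = +0.075474
|D^3_{-2,1}|² = |d^3_{-2,1}(β)|² = (+0.075474)² = 0.005696 (the z-rotation phases have unit modulus)

P=0.0057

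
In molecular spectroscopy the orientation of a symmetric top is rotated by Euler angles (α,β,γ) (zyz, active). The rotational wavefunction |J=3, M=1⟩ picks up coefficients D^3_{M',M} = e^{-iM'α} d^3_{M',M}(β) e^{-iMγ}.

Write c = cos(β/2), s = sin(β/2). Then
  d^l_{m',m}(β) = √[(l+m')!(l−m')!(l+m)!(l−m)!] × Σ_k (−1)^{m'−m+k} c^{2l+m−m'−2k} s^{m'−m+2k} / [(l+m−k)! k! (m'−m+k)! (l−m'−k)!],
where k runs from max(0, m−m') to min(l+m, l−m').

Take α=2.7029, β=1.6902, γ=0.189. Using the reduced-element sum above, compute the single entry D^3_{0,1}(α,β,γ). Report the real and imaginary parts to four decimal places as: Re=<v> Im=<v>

Re=-0.3923 Im=0.0750

Split into d^3_{0,1}(β=1.6902) × two z-phases.
c=cos(1.6902/2)=0.663656, s=sin(1.6902/2)=0.748037; N=√[6·6·24·2]=41.569219
The bounds max(0,m−m')=1 and min(l+m,l−m')=3 give 3 terms
  k=1: (−1)^0·41.5692/(12)·0.6637^5·0.7480^1 = +0.333604
  k=2: (−1)^1·41.5692/(4)·0.6637^3·0.7480^3 = -1.271487
  k=3: (−1)^2·41.5692/(12)·0.6637^1·0.7480^5 = +0.538457
d^3_{0,1}(1.6902) = +0.333604 -1.271487 +0.538457 = -0.399427
D = (+1.000000+0.000000i)·(-0.399427)·(+0.982193-0.187877i) = -0.392314+0.075043i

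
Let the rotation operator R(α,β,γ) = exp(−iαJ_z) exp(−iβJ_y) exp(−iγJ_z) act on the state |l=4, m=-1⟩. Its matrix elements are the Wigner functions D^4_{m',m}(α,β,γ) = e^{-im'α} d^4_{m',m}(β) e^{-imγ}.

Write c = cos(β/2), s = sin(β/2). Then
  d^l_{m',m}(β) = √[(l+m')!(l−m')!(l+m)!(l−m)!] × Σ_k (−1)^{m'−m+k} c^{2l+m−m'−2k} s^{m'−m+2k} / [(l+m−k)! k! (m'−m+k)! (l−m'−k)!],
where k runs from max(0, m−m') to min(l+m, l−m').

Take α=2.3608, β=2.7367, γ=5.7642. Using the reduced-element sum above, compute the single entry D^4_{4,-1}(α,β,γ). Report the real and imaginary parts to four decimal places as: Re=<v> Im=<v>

Split into d^4_{4,-1}(β=2.7367) × two z-phases.
Half-angle: c=0.201066, s=0.979578. N=√(40320·1·6·120)=5387.986637
k: max(0,(-1)−(4))=0 … min(4+(-1),4−(4))=0
  k=0: (−1)^5·5387.9866/(720)·0.2011^3·0.9796^5 = -0.054866
d^4_{4,-1}(2.7367) = -0.054866
D = (-0.999830+0.018421i)·(-0.054866)·(+0.868323-0.495999i) = +0.047132-0.028087i

Re=0.0471 Im=-0.0281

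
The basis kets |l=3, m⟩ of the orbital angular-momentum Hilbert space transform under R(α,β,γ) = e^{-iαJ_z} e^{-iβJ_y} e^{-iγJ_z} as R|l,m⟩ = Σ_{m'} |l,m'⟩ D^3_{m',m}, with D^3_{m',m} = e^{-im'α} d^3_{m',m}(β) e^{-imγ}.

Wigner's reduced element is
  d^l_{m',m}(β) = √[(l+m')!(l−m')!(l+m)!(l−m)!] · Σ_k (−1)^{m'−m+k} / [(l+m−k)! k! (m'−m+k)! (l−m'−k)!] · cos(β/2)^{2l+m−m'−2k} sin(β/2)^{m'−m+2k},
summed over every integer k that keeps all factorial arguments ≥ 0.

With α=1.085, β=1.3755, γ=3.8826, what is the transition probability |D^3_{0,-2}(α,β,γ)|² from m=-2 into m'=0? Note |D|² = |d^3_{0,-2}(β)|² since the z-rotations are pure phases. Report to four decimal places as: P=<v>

First d^3_{0,-2}(β=1.3755), then the phase factors e^{-i(0)α} and e^{-i(-2)γ}:
c=cos(1.3755/2)=0.772676, s=sin(1.3755/2)=0.634800; N=√[6·6·1·120]=65.726707
k∈{0,1} keeps every argument non-negative
  k=0: (−1)^2·65.7267/(12)·0.7727^4·0.6348^2 = +0.786729
  k=1: (−1)^3·65.7267/(12)·0.7727^2·0.6348^4 = -0.531012
d^3_{0,-2}(1.3755) = +0.786729 -0.531012 = +0.255717
|D^3_{0,-2}|² = |d^3_{0,-2}(β)|² = (+0.255717)² = 0.065391 (the z-rotation phases have unit modulus)

P=0.0654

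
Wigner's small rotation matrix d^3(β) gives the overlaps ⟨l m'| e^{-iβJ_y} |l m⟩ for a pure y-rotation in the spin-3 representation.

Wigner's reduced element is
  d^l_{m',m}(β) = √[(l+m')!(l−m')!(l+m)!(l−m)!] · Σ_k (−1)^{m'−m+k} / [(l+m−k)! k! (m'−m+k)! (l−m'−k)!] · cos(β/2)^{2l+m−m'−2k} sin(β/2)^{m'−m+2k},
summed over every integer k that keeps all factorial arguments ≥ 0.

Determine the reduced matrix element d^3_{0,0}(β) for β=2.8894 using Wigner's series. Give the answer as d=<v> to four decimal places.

d^3_{0,0}(β=2.8894) via Wigner's sum:
With c≡cos(β/2)=0.125762 and s≡sin(β/2)=0.992060, N=[6·6·6·6]^{1/2}=36.000000
Admissible k: 0..3 (factorial args all ≥0)
  k=0: (−1)^0·36.0000/(36)·0.1258^6·0.9921^0 = +0.000004
  k=1: (−1)^1·36.0000/(4)·0.1258^4·0.9921^2 = -0.002216
  k=2: (−1)^2·36.0000/(4)·0.1258^2·0.9921^4 = +0.137879
  k=3: (−1)^3·36.0000/(36)·0.1258^0·0.9921^6 = -0.953298
d^3_{0,0}(2.8894) = +0.000004 -0.002216 +0.137879 -0.953298 = -0.817631

d=-0.8176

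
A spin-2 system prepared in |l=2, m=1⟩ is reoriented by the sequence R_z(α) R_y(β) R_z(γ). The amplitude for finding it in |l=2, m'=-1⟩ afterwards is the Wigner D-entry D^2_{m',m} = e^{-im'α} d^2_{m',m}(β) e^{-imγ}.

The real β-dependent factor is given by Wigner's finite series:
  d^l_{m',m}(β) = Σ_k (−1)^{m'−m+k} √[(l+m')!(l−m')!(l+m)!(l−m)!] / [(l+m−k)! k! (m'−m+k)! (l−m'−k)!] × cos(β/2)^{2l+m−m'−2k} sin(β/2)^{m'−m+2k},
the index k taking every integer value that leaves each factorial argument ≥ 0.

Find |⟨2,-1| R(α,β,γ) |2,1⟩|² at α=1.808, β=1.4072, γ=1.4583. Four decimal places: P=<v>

P=0.3079

D^2_{-1,1}(1.808,1.4072,1.4583) = e^{-i·-1·1.808}·d^2_{-1,1}(1.4072)·e^{-i·1·1.4583}. Compute d first:
c=cos(1.4072/2)=0.762518, s=sin(1.4072/2)=0.646967; N=√[1·6·6·1]=6.000000
k: max(0,(1)−(-1))=2 … min(2+(1),2−(-1))=3
  k=2: (−1)^0·6.0000/(2)·0.7625^2·0.6470^2 = +0.730106
  k=3: (−1)^1·6.0000/(6)·0.7625^0·0.6470^4 = -0.175198
d^2_{-1,1}(1.4072) = +0.730106 -0.175198 = +0.554908
|D^2_{-1,1}|² = |d^2_{-1,1}(β)|² = (+0.554908)² = 0.307923 (the z-rotation phases have unit modulus)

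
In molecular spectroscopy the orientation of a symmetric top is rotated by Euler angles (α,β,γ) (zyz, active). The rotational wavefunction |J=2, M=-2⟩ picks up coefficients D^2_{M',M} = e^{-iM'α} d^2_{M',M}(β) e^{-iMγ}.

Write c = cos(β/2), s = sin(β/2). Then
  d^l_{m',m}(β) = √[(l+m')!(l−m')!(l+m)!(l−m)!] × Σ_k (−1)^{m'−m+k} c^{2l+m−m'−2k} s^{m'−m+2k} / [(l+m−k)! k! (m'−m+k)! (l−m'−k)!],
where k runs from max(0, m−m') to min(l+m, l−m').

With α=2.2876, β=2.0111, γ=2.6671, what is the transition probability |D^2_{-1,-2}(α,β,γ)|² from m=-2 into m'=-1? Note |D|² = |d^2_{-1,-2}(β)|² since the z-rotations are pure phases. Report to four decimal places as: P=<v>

First d^2_{-1,-2}(β=2.0111), then the phase factors e^{-i(-1)α} and e^{-i(-2)γ}:
c=cos(2.0111/2)=0.535624, s=sin(2.0111/2)=0.844457; N=√[1·6·1·24]=12.000000
k: max(0,(-2)−(-1))=0 … min(2+(-2),2−(-1))=0
  k=0: (−1)^1·12.0000/(6)·0.5356^3·0.8445^1 = -0.259530
d^2_{-1,-2}(2.0111) = -0.259530
|D^2_{-1,-2}|² = |d^2_{-1,-2}(β)|² = (-0.259530)² = 0.067356 (the z-rotation phases have unit modulus)

P=0.0674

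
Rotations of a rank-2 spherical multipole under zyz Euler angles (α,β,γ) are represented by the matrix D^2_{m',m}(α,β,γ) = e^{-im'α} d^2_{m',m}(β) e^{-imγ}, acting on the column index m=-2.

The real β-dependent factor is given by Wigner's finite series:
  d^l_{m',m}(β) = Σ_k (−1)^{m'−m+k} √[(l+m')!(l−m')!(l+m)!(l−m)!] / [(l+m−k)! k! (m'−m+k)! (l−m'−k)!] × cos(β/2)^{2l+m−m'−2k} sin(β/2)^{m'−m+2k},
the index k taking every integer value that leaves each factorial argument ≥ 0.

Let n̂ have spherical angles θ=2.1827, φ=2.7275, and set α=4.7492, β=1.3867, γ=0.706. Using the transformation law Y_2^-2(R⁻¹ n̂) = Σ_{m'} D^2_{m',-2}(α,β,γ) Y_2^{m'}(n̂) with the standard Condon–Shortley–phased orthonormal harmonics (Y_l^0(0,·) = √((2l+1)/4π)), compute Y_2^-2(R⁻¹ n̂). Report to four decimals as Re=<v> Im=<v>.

Re=-0.2986 Im=-0.0669

Need the full column D^2_{m',-2} for m'=−2..2 at α=4.7492, β=1.3867, γ=0.706.
cos(β/2)=0.769109, sin(β/2)=0.639117
d^2_{-2,-2}: single k=0 term ⇒ +0.349907;  D = -0.029767-0.348638i
d^2_{-1,-2}: single k=0 term ⇒ -0.581533;  D = -0.577212+0.070763i
d^2_{0,-2}: single k=0 term ⇒ +0.591852;  D = +0.093589+0.584405i
d^2_{1,-2}: single k=0 term ⇒ -0.401569;  D = +0.393911-0.078050i
d^2_{2,-2}: single k=0 term ⇒ +0.166848;  D = -0.038430-0.162362i
Y_2^{m'}(θ=2.1827,φ=2.7275) and Σ D·Y over m':
  (-0.0298-0.3486i)·(+0.1750+0.1907i)  (-0.5772+0.0708i)·(+0.3326+0.1462i)  (+0.0936+0.5844i)·(-0.0032+0.0000i)  (+0.3939-0.0780i)·(-0.3326+0.1462i)  (-0.0384-0.1624i)·(+0.1750-0.1907i)
Y_2^-2(R⁻¹ n̂) = -0.298599-0.066946i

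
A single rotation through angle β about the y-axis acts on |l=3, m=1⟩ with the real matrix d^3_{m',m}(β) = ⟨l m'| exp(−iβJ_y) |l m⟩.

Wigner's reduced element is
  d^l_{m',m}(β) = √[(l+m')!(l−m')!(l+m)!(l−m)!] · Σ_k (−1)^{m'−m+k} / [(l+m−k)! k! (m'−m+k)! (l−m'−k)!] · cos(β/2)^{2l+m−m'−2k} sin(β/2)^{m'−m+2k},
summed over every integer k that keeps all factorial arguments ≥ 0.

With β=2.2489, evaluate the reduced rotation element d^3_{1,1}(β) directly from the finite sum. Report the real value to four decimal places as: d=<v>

d^3_{1,1}(β=2.2489) via Wigner's sum:
c=cos(2.2489/2)=0.431673, s=sin(2.2489/2)=0.902030; N=√[24·2·24·2]=48.000000
The bounds max(0,m−m')=0 and min(l+m,l−m')=2 give 3 terms
  k=0: (−1)^0·48.0000/(48)·0.4317^6·0.9020^0 = +0.006470
  k=1: (−1)^1·48.0000/(6)·0.4317^4·0.9020^2 = -0.226022
  k=2: (−1)^2·48.0000/(8)·0.4317^2·0.9020^4 = +0.740193
d^3_{1,1}(2.2489) = +0.006470 -0.226022 +0.740193 = +0.520641

d=0.5206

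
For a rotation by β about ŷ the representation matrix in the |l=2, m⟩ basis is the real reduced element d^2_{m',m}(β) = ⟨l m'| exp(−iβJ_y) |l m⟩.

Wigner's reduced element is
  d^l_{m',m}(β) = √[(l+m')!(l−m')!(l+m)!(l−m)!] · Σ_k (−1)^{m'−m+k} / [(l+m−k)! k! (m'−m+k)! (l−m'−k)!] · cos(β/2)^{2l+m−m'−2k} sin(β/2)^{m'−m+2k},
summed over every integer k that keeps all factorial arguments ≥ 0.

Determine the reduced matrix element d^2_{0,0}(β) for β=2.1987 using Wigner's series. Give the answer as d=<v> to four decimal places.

d=0.0176

d^2_{0,0}(β=2.1987) via Wigner's sum:
c=cos(2.1987/2)=0.454175, s=sin(2.1987/2)=0.890912; N=√[2·2·2·2]=4.000000
The bounds max(0,m−m')=0 and min(l+m,l−m')=2 give 3 terms
  k=0: (−1)^0·4.0000/(4)·0.4542^4·0.8909^0 = +0.042549
  k=1: (−1)^1·4.0000/(1)·0.4542^2·0.8909^2 = -0.654903
  k=2: (−1)^2·4.0000/(4)·0.4542^0·0.8909^4 = +0.629999
d^2_{0,0}(2.1987) = +0.042549 -0.654903 +0.629999 = +0.017646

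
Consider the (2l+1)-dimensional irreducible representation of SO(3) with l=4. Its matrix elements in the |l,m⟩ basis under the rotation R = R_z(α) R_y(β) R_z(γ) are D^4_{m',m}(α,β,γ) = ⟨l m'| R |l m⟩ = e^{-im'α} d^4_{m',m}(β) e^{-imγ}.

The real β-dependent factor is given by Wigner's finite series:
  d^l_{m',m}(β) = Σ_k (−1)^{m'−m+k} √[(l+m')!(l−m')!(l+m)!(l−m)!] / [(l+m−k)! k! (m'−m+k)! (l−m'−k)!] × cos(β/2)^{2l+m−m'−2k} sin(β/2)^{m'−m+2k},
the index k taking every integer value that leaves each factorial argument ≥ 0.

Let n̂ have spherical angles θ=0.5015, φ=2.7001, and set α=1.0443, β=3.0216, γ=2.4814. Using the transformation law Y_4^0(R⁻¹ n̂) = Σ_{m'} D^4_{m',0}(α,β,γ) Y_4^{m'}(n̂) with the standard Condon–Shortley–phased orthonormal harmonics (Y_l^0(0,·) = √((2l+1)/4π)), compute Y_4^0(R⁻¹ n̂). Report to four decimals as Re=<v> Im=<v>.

Need the full column D^4_{m',0} for m'=−4..4 at α=1.0443, β=3.0216, γ=2.4814.
cos(β/2)=0.059960, sin(β/2)=0.998201
d^4_{-4,0}: single k=4 term ⇒ +0.000107;  D = -0.000055-0.000092i
d^4_{-3,0}: k∈[3..4] ⇒ +0.000009 -0.002528 = -0.002519;  D = +0.002519-0.000022i
d^4_{-2,0}: k∈[2..4] ⇒ +0.000000 -0.000325 +0.033741 = +0.033417;  D = -0.016540+0.029036i
d^4_{-1,0}: k∈[1..4] ⇒ +0.000000 -0.000021 +0.005733 -0.264792 = -0.259080;  D = -0.130189-0.223993i
d^4_{0,0}: k∈[0..4] ⇒ +0.000000 -0.000001 +0.000462 -0.056906 +0.985696 = +0.929252;  D = +0.929252+0.000000i
d^4_{1,0}: k∈[0..3] ⇒ -0.000000 +0.000021 -0.005733 +0.264792 = +0.259080;  D = +0.130189-0.223993i
d^4_{2,0}: k∈[0..2] ⇒ +0.000000 -0.000325 +0.033741 = +0.033417;  D = -0.016540-0.029036i
d^4_{3,0}: k∈[0..1] ⇒ -0.000009 +0.002528 = +0.002519;  D = -0.002519-0.000022i
d^4_{4,0}: single k=0 term ⇒ +0.000107;  D = -0.000055+0.000092i
Y_4^{m'}(θ=0.5015,φ=2.7001) and Σ D·Y over m':
  (-0.0001-0.0001i)·(-0.0046+0.0232i)  (+0.0025-0.0000i)·(-0.0297-0.1183i)  (-0.0165+0.0290i)·(+0.2151+0.2618i)  (-0.1302-0.2240i)·(-0.4295-0.2030i)  (+0.9293+0.0000i)·(+0.0661+0.0000i)  (+0.1302-0.2240i)·(+0.4295-0.2030i)  (-0.0165-0.0290i)·(+0.2151-0.2618i)  (-0.0025-0.0000i)·(+0.0297-0.1183i)  (-0.0001+0.0001i)·(-0.0046-0.0232i)
Y_4^0(R⁻¹ n̂) = +0.059867-0.000000i

Re=0.0599 Im=0.0000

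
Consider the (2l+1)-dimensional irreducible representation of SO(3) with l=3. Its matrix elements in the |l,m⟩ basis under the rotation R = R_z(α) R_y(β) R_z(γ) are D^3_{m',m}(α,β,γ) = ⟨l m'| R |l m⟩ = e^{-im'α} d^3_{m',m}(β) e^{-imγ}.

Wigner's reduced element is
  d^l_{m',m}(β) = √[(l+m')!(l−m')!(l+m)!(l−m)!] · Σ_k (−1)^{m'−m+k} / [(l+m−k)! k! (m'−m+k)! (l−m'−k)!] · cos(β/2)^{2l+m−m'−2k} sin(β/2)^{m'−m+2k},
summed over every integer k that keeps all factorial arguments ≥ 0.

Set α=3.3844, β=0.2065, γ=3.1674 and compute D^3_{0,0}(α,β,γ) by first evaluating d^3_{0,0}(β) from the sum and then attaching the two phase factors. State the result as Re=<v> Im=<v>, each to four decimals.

Split into d^3_{0,0}(β=0.2065) × two z-phases.
c=cos(0.2065/2)=0.994674, s=sin(0.2065/2)=0.103067; N=√[6·6·6·6]=36.000000
Admissible k: 0..3 (factorial args all ≥0)
  k=0: (−1)^0·36.0000/(36)·0.9947^6·0.1031^0 = +0.968469
  k=1: (−1)^1·36.0000/(4)·0.9947^4·0.1031^2 = -0.093584
  k=2: (−1)^2·36.0000/(4)·0.9947^2·0.1031^4 = +0.001005
  k=3: (−1)^3·36.0000/(36)·0.9947^0·0.1031^6 = -0.000001
d^3_{0,0}(0.2065) = +0.968469 -0.093584 +0.001005 -0.000001 = +0.875888
Attach z-rotation phases: D = e^{-i(0)(3.3844)}·(+0.875888)·e^{-i(0)(3.1674)} = +0.875888+0.000000i

Re=0.8759 Im=0.0000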